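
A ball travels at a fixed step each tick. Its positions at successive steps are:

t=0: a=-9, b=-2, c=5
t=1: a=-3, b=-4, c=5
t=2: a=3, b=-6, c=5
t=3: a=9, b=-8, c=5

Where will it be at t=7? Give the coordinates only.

Constant displacement of (+6, -2, +0) per step.
step 4: a=9, b=-8, c=5 + (+6, -2, +0) → a=15, b=-10, c=5
step 5: a=15, b=-10, c=5 + (+6, -2, +0) → a=21, b=-12, c=5
step 6: a=21, b=-12, c=5 + (+6, -2, +0) → a=27, b=-14, c=5
step 7: a=27, b=-14, c=5 + (+6, -2, +0) → a=33, b=-16, c=5

a=33, b=-16, c=5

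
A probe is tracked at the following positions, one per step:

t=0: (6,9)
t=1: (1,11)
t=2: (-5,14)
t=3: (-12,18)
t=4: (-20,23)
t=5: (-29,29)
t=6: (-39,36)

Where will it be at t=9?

(-75,63)

Successive displacements: (-5,+2), (-6,+3), (-7,+4), (-8,+5), (-9,+6), (-10,+7) — each changes by (-1,+1).
step 7: (-39,36) + (-11,+8) → (-50,44)
step 8: (-50,44) + (-12,+9) → (-62,53)
step 9: (-62,53) + (-13,+10) → (-75,63)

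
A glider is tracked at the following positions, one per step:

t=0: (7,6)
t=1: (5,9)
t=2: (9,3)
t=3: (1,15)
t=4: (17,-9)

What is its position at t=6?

(49,-57)

The jumps are (-2,+3), (+4,-6), (-8,+12), (+16,-24) — a geometric progression with ratio -2.
step 5: (17,-9) + (-32,+48) → (-15,39)
step 6: (-15,39) + (+64,-96) → (49,-57)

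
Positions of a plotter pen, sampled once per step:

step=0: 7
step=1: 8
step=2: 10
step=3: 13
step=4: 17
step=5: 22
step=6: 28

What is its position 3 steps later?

52

Successive displacements: +1, +2, +3, +4, +5, +6 — each changes by +1.
step 7: 28 + 7 → 35
step 8: 35 + 8 → 43
step 9: 43 + 9 → 52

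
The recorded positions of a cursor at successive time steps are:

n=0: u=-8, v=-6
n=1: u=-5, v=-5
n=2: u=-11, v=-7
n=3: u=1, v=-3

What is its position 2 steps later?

The jumps are (+3,+1), (-6,-2), (+12,+4) — a geometric progression with ratio -2.
step 4: u=1, v=-3 + (-24,-8) → u=-23, v=-11
step 5: u=-23, v=-11 + (+48,+16) → u=25, v=5

u=25, v=5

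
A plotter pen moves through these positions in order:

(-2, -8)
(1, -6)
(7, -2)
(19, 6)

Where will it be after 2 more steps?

(91, 54)

Step-to-step displacements: (+3, +2), (+6, +4), (+12, +8); each is 2× the previous.
step 4: (19, 6) + (+24, +16) → (43, 22)
step 5: (43, 22) + (+48, +32) → (91, 54)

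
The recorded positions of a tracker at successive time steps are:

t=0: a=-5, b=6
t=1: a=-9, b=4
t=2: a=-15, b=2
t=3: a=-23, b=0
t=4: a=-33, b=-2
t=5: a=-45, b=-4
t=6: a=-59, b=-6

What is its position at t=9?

a=-113, b=-12

First differences are (-4,-2), (-6,-2), (-8,-2), (-10,-2), (-12,-2), (-14,-2); their common second difference is (-2,+0) (constant acceleration).
step 7: a=-59, b=-6 + (-16,-2) → a=-75, b=-8
step 8: a=-75, b=-8 + (-18,-2) → a=-93, b=-10
step 9: a=-93, b=-10 + (-20,-2) → a=-113, b=-12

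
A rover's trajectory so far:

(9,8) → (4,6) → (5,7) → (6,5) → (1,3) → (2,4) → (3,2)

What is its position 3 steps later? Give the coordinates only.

(0,-1)

Step-to-step displacements: (-5,-2), (+1,+1), (+1,-2), (-5,-2), (+1,+1), (+1,-2) — a repeating cycle of length 3.
step 7: apply (-5,-2) → (-2,0)
step 8: apply (+1,+1) → (-1,1)
step 9: apply (+1,-2) → (0,-1)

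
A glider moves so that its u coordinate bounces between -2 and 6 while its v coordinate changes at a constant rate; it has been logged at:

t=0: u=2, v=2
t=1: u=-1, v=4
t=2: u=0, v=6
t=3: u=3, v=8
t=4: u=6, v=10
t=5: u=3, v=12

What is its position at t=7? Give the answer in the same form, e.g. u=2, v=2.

The u coordinate travels 3 per step and bounces off the walls at -2 and 6.
  step 6: 3 → 0
  step 7: 0 → -1
The v coordinate changes by +2 each step: at step 7 it is 16.

u=-1, v=16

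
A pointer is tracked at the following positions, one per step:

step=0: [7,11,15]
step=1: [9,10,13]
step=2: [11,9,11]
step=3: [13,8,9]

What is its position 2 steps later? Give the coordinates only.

[17,6,5]

Each step adds [+2,-1,-2] to the position.
step 4: [13,8,9] + [+2,-1,-2] → [15,7,7]
step 5: [15,7,7] + [+2,-1,-2] → [17,6,5]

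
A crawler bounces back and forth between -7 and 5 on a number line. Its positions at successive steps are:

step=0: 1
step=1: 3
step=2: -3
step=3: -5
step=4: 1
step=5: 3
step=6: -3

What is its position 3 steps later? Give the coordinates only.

The value travels 6 per step and bounces off the walls at -7 and 5.
  step 7: -3 → -5
  step 8: -5 → 1
  step 9: 1 → 3

3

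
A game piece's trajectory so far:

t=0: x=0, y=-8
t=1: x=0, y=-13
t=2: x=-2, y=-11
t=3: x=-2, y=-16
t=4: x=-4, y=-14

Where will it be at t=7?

Differencing gives (+0, -5), (-2, +2), (+0, -5), (-2, +2). This is the pattern (+0, -5), (-2, +2) repeated.
step 5: apply (+0, -5) → x=-4, y=-19
step 6: apply (-2, +2) → x=-6, y=-17
step 7: apply (+0, -5) → x=-6, y=-22

x=-6, y=-22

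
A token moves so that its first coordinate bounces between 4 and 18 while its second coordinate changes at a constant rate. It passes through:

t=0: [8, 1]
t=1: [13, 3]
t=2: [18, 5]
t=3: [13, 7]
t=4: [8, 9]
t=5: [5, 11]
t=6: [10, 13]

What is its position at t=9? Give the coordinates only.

[11, 19]

The first coordinate reflects between 4 and 18, moving 5 per step.
  step 7: 10 → 15
  step 8: 15 → 16
  step 9: 16 → 11
The second coordinate changes by +2 each step: at step 9 it is 19.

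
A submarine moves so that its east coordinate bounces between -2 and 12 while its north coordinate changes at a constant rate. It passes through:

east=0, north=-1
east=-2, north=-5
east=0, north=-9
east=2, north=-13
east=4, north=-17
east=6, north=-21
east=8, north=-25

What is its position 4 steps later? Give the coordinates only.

east=8, north=-41

The east coordinate travels 2 per step and bounces off the walls at -2 and 12.
  step 7: 8 → 10
  step 8: 10 → 12
  step 9: 12 → 10
  step 10: 10 → 8
The north coordinate changes by -4 each step: at step 10 it is -41.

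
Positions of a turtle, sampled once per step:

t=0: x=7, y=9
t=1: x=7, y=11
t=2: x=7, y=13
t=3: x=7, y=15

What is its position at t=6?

Constant displacement of (+0,+2) per step.
step 4: x=7, y=15 + (+0,+2) → x=7, y=17
step 5: x=7, y=17 + (+0,+2) → x=7, y=19
step 6: x=7, y=19 + (+0,+2) → x=7, y=21

x=7, y=21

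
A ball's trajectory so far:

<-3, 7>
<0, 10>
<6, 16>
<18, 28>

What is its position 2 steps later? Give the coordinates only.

<90, 100>

The jumps are <+3, +3>, <+6, +6>, <+12, +12> — a geometric progression with ratio 2.
step 4: <18, 28> + <+24, +24> → <42, 52>
step 5: <42, 52> + <+48, +48> → <90, 100>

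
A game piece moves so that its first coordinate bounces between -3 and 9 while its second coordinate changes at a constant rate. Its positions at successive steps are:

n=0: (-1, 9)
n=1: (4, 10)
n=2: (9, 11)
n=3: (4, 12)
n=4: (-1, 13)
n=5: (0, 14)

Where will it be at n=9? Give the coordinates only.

(-2, 18)

The first coordinate travels 5 per step and bounces off the walls at -3 and 9.
  step 6: 0 → 5
  step 7: 5 → 8
  step 8: 8 → 3
  step 9: 3 → -2
The second coordinate changes by +1 each step: at step 9 it is 18.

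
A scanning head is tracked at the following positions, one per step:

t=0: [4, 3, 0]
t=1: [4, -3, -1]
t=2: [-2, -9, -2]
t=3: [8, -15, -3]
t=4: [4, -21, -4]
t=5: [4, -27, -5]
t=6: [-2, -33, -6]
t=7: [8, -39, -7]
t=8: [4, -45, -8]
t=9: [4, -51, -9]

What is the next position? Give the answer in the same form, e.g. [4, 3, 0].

[-2, -57, -10]

The first coordinate repeats the cycle [4, 4, -2, 8] with period 4; step 10 mod 4 = 2, giving -2.
The second coordinate changes by -6 each step, so at step 10 it is 3 + 10·(-6) = -57.
The third coordinate changes by -1 each step, so at step 10 it is 0 + 10·(-1) = -10.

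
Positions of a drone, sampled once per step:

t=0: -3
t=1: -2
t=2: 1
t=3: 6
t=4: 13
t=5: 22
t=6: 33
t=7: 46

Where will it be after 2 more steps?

Taking differences between consecutive positions: +1, +3, +5, +7, +9, +11, +13. These grow by +2 each step.
step 8: 46 + 15 → 61
step 9: 61 + 17 → 78

78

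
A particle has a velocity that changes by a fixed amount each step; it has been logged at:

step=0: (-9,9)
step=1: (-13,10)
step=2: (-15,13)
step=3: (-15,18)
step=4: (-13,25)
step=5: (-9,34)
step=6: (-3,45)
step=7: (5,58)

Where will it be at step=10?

(41,109)

First differences are (-4,+1), (-2,+3), (+0,+5), (+2,+7), (+4,+9), (+6,+11), (+8,+13); their common second difference is (+2,+2) (constant acceleration).
step 8: (5,58) + (+10,+15) → (15,73)
step 9: (15,73) + (+12,+17) → (27,90)
step 10: (27,90) + (+14,+19) → (41,109)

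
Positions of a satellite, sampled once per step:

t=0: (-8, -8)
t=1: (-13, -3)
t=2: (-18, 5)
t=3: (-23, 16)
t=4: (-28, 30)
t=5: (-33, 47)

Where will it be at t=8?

(-48, 116)

Successive displacements: (-5, +5), (-5, +8), (-5, +11), (-5, +14), (-5, +17) — each changes by (+0, +3).
step 6: (-33, 47) + (-5, +20) → (-38, 67)
step 7: (-38, 67) + (-5, +23) → (-43, 90)
step 8: (-43, 90) + (-5, +26) → (-48, 116)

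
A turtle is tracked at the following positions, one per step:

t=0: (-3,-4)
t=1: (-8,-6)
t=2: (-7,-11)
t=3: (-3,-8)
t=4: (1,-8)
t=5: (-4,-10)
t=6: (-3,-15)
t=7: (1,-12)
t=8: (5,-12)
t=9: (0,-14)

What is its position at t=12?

Step-to-step displacements: (-5,-2), (+1,-5), (+4,+3), (+4,+0), (-5,-2), (+1,-5), (+4,+3), (+4,+0), (-5,-2) — a repeating cycle of length 4.
step 10: apply (+1,-5) → (1,-19)
step 11: apply (+4,+3) → (5,-16)
step 12: apply (+4,+0) → (9,-16)

(9,-16)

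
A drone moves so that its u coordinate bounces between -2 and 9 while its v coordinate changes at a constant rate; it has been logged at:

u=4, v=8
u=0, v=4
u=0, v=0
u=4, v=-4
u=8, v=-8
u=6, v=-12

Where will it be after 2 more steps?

The u coordinate travels 4 per step and bounces off the walls at -2 and 9.
  step 6: 6 → 2
  step 7: 2 → -2
The v coordinate changes by -4 each step: at step 7 it is -20.

u=-2, v=-20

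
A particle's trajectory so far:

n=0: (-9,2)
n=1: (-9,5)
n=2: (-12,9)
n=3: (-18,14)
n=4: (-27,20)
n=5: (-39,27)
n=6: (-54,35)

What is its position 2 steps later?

Successive displacements: (+0,+3), (-3,+4), (-6,+5), (-9,+6), (-12,+7), (-15,+8) — each changes by (-3,+1).
step 7: (-54,35) + (-18,+9) → (-72,44)
step 8: (-72,44) + (-21,+10) → (-93,54)

(-93,54)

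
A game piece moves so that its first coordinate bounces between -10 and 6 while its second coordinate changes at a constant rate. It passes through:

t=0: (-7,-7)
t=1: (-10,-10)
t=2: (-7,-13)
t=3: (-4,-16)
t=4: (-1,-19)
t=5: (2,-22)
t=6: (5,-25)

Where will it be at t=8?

The first coordinate travels 3 per step and bounces off the walls at -10 and 6.
  step 7: 5 → 4
  step 8: 4 → 1
The second coordinate changes by -3 each step: at step 8 it is -31.

(1,-31)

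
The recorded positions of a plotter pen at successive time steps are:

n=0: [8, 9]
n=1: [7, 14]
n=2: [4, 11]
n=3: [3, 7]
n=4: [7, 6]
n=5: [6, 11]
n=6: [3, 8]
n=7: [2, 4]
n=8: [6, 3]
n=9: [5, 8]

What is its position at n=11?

Differencing gives [-1, +5], [-3, -3], [-1, -4], [+4, -1], [-1, +5], [-3, -3], [-1, -4], [+4, -1], [-1, +5]. This is the pattern [-1, +5], [-3, -3], [-1, -4], [+4, -1] repeated.
step 10: apply [-3, -3] → [2, 5]
step 11: apply [-1, -4] → [1, 1]

[1, 1]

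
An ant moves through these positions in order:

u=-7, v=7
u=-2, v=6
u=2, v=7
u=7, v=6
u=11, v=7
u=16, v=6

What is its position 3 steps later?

Differencing gives (+5, -1), (+4, +1), (+5, -1), (+4, +1), (+5, -1). This is the pattern (+5, -1), (+4, +1) repeated.
step 6: apply (+4, +1) → u=20, v=7
step 7: apply (+5, -1) → u=25, v=6
step 8: apply (+4, +1) → u=29, v=7

u=29, v=7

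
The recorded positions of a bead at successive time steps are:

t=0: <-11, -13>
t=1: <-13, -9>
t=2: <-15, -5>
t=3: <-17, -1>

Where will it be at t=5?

Each step adds <-2, +4> to the position.
step 4: <-17, -1> + <-2, +4> → <-19, 3>
step 5: <-19, 3> + <-2, +4> → <-21, 7>

<-21, 7>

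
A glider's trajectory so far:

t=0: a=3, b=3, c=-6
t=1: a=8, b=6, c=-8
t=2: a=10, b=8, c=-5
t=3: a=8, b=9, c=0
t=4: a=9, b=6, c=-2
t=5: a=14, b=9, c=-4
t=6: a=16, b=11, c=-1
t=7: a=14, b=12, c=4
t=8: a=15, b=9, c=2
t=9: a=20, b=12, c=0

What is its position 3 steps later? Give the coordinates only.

The moves between consecutive positions are (+5,+3,-2), (+2,+2,+3), (-2,+1,+5), (+1,-3,-2), (+5,+3,-2), (+2,+2,+3), (-2,+1,+5), (+1,-3,-2), (+5,+3,-2); they repeat the 4-cycle [(+5,+3,-2), (+2,+2,+3), (-2,+1,+5), (+1,-3,-2)].
step 10: apply (+2,+2,+3) → a=22, b=14, c=3
step 11: apply (-2,+1,+5) → a=20, b=15, c=8
step 12: apply (+1,-3,-2) → a=21, b=12, c=6

a=21, b=12, c=6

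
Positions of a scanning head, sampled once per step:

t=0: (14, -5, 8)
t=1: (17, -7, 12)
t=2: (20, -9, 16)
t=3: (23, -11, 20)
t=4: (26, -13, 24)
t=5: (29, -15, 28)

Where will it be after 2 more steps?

Each step adds (+3, -2, +4) to the position.
step 6: (29, -15, 28) + (+3, -2, +4) → (32, -17, 32)
step 7: (32, -17, 32) + (+3, -2, +4) → (35, -19, 36)

(35, -19, 36)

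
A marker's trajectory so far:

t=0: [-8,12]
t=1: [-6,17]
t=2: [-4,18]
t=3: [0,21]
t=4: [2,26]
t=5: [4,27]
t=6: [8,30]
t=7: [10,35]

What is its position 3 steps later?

Differencing gives [+2,+5], [+2,+1], [+4,+3], [+2,+5], [+2,+1], [+4,+3], [+2,+5]. This is the pattern [+2,+5], [+2,+1], [+4,+3] repeated.
step 8: apply [+2,+1] → [12,36]
step 9: apply [+4,+3] → [16,39]
step 10: apply [+2,+5] → [18,44]

[18,44]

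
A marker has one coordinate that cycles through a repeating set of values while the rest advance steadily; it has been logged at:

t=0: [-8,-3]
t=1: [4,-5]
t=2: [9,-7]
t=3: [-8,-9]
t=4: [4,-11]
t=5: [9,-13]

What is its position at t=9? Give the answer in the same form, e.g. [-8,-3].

First: cycles through -8, 4, 9 every 3 steps. Step 9 lands at position 0 of the cycle → -8.
Second: linear, -2 per step → -21 at step 9.

[-8,-21]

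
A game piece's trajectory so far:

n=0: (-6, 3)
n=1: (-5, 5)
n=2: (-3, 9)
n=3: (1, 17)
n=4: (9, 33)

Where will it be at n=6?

(57, 129)

The jumps are (+1, +2), (+2, +4), (+4, +8), (+8, +16) — a geometric progression with ratio 2.
step 5: (9, 33) + (+16, +32) → (25, 65)
step 6: (25, 65) + (+32, +64) → (57, 129)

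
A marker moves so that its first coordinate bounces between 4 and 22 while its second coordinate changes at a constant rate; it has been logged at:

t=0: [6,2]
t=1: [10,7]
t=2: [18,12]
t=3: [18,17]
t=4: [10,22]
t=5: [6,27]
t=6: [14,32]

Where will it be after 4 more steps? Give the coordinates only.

The first coordinate reflects between 4 and 22, moving 8 per step.
  step 7: 14 → 22
  step 8: 22 → 14
  step 9: 14 → 6
  step 10: 6 → 10
The second coordinate changes by +5 each step: at step 10 it is 52.

[10,52]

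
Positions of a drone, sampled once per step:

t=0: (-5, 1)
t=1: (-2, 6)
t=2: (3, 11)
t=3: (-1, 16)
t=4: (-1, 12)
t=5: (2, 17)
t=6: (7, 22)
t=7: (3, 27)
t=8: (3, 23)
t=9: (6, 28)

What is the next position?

(11, 33)

Differencing gives (+3, +5), (+5, +5), (-4, +5), (+0, -4), (+3, +5), (+5, +5), (-4, +5), (+0, -4), (+3, +5). This is the pattern (+3, +5), (+5, +5), (-4, +5), (+0, -4) repeated.
step 10: apply (+5, +5) → (11, 33)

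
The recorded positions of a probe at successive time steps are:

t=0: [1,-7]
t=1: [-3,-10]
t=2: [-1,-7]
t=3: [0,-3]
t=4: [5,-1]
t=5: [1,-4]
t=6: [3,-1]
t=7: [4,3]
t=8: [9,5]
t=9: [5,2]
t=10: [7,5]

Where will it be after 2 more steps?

[13,11]

Differencing gives [-4,-3], [+2,+3], [+1,+4], [+5,+2], [-4,-3], [+2,+3], [+1,+4], [+5,+2], [-4,-3], [+2,+3]. This is the pattern [-4,-3], [+2,+3], [+1,+4], [+5,+2] repeated.
step 11: apply [+1,+4] → [8,9]
step 12: apply [+5,+2] → [13,11]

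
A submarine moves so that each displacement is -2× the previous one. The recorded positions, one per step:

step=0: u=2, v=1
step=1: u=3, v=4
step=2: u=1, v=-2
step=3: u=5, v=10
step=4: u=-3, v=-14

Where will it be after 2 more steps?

u=-19, v=-62

Consecutive displacements (+1, +3), (-2, -6), (+4, +12), (-8, -24) scale by a factor of -2 each step.
step 5: u=-3, v=-14 + (+16, +48) → u=13, v=34
step 6: u=13, v=34 + (-32, -96) → u=-19, v=-62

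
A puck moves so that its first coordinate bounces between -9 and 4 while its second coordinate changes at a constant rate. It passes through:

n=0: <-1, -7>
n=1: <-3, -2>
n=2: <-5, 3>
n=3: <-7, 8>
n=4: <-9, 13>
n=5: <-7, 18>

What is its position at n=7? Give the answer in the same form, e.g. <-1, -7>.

The first coordinate travels 2 per step and bounces off the walls at -9 and 4.
  step 6: -7 → -5
  step 7: -5 → -3
The second coordinate changes by +5 each step: at step 7 it is 28.

<-3, 28>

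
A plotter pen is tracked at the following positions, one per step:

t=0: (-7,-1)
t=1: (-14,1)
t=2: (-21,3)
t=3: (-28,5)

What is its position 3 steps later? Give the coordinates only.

The position changes by (-7,+2) every step.
step 4: (-28,5) + (-7,+2) → (-35,7)
step 5: (-35,7) + (-7,+2) → (-42,9)
step 6: (-42,9) + (-7,+2) → (-49,11)

(-49,11)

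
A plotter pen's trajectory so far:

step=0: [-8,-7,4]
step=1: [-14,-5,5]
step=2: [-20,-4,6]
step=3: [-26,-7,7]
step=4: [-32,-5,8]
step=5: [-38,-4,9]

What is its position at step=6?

First: linear, -6 per step → -44 at step 6.
Second: cycles through -7, -5, -4 every 3 steps. Step 6 lands at position 0 of the cycle → -7.
Third: linear, +1 per step → 10 at step 6.

[-44,-7,10]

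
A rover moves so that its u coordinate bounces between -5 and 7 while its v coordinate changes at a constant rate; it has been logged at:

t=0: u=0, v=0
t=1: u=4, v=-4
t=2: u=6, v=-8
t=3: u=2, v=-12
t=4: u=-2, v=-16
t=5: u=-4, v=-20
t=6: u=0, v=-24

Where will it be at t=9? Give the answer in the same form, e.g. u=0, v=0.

The u coordinate travels 4 per step and bounces off the walls at -5 and 7.
  step 7: 0 → 4
  step 8: 4 → 6
  step 9: 6 → 2
The v coordinate changes by -4 each step: at step 9 it is -36.

u=2, v=-36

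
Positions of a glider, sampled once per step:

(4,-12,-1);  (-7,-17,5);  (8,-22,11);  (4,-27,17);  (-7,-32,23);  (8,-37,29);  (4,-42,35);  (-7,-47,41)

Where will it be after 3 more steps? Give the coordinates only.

First: cycles through 4, -7, 8 every 3 steps. Step 10 lands at position 1 of the cycle → -7.
Second: linear, -5 per step → -62 at step 10.
Third: linear, +6 per step → 59 at step 10.

(-7,-62,59)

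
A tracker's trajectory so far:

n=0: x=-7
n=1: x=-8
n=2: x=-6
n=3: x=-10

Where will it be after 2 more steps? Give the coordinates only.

Consecutive displacements -1, +2, -4 scale by a factor of -2 each step.
step 4: -10 + 8 → x=-2
step 5: -2 − 16 → x=-18

x=-18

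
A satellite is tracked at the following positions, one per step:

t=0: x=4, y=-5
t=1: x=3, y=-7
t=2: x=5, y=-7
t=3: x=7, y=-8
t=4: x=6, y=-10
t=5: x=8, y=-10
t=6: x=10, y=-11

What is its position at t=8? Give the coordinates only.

x=11, y=-13

Step-to-step displacements: (-1, -2), (+2, +0), (+2, -1), (-1, -2), (+2, +0), (+2, -1) — a repeating cycle of length 3.
step 7: apply (-1, -2) → x=9, y=-13
step 8: apply (+2, +0) → x=11, y=-13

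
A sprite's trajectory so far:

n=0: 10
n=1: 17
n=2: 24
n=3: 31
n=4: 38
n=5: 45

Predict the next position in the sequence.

52

Each step adds +7 to the position.
step 6: 45 + 7 → 52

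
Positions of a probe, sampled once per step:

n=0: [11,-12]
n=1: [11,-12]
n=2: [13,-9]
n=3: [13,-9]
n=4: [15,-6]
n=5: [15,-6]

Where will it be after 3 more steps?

[19,0]

Differencing gives [+0,+0], [+2,+3], [+0,+0], [+2,+3], [+0,+0]. This is the pattern [+0,+0], [+2,+3] repeated.
step 6: apply [+2,+3] → [17,-3]
step 7: apply [+0,+0] → [17,-3]
step 8: apply [+2,+3] → [19,0]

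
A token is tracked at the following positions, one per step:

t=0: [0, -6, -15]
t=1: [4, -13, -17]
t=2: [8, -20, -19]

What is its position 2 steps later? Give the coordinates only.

[16, -34, -23]

The position changes by [+4, -7, -2] every step.
step 3: [8, -20, -19] + [+4, -7, -2] → [12, -27, -21]
step 4: [12, -27, -21] + [+4, -7, -2] → [16, -34, -23]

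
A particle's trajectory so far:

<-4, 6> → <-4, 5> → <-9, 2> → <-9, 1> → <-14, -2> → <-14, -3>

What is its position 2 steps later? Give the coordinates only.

<-19, -7>

The moves between consecutive positions are <+0, -1>, <-5, -3>, <+0, -1>, <-5, -3>, <+0, -1>; they repeat the 2-cycle [<+0, -1>, <-5, -3>].
step 6: apply <-5, -3> → <-19, -6>
step 7: apply <+0, -1> → <-19, -7>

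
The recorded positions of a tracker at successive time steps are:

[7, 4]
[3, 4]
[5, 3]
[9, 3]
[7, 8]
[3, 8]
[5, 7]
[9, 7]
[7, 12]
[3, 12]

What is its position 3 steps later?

[7, 16]

Differencing gives [-4, +0], [+2, -1], [+4, +0], [-2, +5], [-4, +0], [+2, -1], [+4, +0], [-2, +5], [-4, +0]. This is the pattern [-4, +0], [+2, -1], [+4, +0], [-2, +5] repeated.
step 10: apply [+2, -1] → [5, 11]
step 11: apply [+4, +0] → [9, 11]
step 12: apply [-2, +5] → [7, 16]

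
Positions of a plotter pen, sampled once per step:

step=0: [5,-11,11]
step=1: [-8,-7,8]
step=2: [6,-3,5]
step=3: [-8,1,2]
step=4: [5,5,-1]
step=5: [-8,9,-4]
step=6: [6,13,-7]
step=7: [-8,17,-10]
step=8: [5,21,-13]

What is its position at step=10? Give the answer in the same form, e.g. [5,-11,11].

The first coordinate repeats the cycle [5, -8, 6, -8] with period 4; step 10 mod 4 = 2, giving 6.
The second coordinate changes by +4 each step, so at step 10 it is -11 + 10·(4) = 29.
The third coordinate changes by -3 each step, so at step 10 it is 11 + 10·(-3) = -19.

[6,29,-19]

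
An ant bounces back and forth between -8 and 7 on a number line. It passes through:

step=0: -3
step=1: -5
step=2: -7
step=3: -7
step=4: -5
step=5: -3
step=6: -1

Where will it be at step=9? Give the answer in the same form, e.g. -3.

The value reflects between -8 and 7, moving 2 per step.
  step 7: -1 → 1
  step 8: 1 → 3
  step 9: 3 → 5

5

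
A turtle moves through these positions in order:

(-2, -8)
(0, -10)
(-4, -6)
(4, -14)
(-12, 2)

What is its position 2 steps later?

The jumps are (+2, -2), (-4, +4), (+8, -8), (-16, +16) — a geometric progression with ratio -2.
step 5: (-12, 2) + (+32, -32) → (20, -30)
step 6: (20, -30) + (-64, +64) → (-44, 34)

(-44, 34)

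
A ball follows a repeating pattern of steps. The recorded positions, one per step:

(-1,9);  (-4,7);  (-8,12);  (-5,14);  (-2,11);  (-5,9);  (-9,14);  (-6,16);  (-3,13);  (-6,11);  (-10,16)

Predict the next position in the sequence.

The moves between consecutive positions are (-3,-2), (-4,+5), (+3,+2), (+3,-3), (-3,-2), (-4,+5), (+3,+2), (+3,-3), (-3,-2), (-4,+5); they repeat the 4-cycle [(-3,-2), (-4,+5), (+3,+2), (+3,-3)].
step 11: apply (+3,+2) → (-7,18)

(-7,18)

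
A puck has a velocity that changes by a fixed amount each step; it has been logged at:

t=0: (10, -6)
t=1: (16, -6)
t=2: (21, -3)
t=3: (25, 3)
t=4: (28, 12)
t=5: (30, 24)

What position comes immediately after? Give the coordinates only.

(31, 39)

First differences are (+6, +0), (+5, +3), (+4, +6), (+3, +9), (+2, +12); their common second difference is (-1, +3) (constant acceleration).
step 6: (30, 24) + (+1, +15) → (31, 39)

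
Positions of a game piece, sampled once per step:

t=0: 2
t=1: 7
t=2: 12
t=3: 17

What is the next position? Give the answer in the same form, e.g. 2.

22

Constant displacement of +5 per step.
step 4: 17 + 5 → 22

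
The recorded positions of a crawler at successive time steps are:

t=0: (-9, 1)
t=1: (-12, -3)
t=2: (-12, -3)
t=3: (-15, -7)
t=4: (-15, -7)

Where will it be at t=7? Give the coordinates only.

(-21, -15)

Differencing gives (-3, -4), (+0, +0), (-3, -4), (+0, +0). This is the pattern (-3, -4), (+0, +0) repeated.
step 5: apply (-3, -4) → (-18, -11)
step 6: apply (+0, +0) → (-18, -11)
step 7: apply (-3, -4) → (-21, -15)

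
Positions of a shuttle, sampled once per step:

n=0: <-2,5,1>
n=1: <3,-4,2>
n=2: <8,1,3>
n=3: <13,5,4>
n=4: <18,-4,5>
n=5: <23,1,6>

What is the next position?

First: linear, +5 per step → 28 at step 6.
Second: cycles through 5, -4, 1 every 3 steps. Step 6 lands at position 0 of the cycle → 5.
Third: linear, +1 per step → 7 at step 6.

<28,5,7>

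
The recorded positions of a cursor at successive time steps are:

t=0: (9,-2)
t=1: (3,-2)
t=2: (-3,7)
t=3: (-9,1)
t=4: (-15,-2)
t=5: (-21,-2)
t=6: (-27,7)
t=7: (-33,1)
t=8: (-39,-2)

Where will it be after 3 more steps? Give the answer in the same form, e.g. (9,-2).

(-57,1)

First: linear, -6 per step → -57 at step 11.
Second: cycles through -2, -2, 7, 1 every 4 steps. Step 11 lands at position 3 of the cycle → 1.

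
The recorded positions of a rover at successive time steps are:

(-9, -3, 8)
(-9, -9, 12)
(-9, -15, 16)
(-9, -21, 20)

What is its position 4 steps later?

(-9, -45, 36)

The position changes by (+0, -6, +4) every step.
step 4: (-9, -21, 20) + (+0, -6, +4) → (-9, -27, 24)
step 5: (-9, -27, 24) + (+0, -6, +4) → (-9, -33, 28)
step 6: (-9, -33, 28) + (+0, -6, +4) → (-9, -39, 32)
step 7: (-9, -39, 32) + (+0, -6, +4) → (-9, -45, 36)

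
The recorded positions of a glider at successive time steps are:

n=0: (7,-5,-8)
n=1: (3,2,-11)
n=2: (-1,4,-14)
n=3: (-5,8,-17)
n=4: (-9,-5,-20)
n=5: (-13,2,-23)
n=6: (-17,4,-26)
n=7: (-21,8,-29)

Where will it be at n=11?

The first coordinate changes by -4 each step, so at step 11 it is 7 + 11·(-4) = -37.
The second coordinate repeats the cycle [-5, 2, 4, 8] with period 4; step 11 mod 4 = 3, giving 8.
The third coordinate changes by -3 each step, so at step 11 it is -8 + 11·(-3) = -41.

(-37,8,-41)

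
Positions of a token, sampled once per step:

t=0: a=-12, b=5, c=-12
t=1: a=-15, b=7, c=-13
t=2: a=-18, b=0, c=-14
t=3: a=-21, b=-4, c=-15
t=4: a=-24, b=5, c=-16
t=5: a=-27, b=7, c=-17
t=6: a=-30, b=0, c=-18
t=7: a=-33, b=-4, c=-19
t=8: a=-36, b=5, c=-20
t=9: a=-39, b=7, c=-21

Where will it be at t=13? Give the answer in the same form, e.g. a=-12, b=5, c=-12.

a=-51, b=7, c=-25

The a coordinate changes by -3 each step, so at step 13 it is -12 + 13·(-3) = -51.
The b coordinate repeats the cycle [5, 7, 0, -4] with period 4; step 13 mod 4 = 1, giving 7.
The c coordinate changes by -1 each step, so at step 13 it is -12 + 13·(-1) = -25.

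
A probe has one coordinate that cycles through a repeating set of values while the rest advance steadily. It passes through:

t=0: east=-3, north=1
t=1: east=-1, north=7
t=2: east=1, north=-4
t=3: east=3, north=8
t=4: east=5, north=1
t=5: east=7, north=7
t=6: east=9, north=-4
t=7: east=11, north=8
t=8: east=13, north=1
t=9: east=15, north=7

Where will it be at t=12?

east=21, north=1

The east coordinate changes by +2 each step, so at step 12 it is -3 + 12·(2) = 21.
The north coordinate repeats the cycle [1, 7, -4, 8] with period 4; step 12 mod 4 = 0, giving 1.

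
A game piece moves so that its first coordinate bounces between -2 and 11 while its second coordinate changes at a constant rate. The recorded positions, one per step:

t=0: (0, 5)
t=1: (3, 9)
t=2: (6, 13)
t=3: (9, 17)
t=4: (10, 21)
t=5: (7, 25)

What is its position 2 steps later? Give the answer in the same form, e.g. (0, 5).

(1, 33)

The first coordinate travels 3 per step and bounces off the walls at -2 and 11.
  step 6: 7 → 4
  step 7: 4 → 1
The second coordinate changes by +4 each step: at step 7 it is 33.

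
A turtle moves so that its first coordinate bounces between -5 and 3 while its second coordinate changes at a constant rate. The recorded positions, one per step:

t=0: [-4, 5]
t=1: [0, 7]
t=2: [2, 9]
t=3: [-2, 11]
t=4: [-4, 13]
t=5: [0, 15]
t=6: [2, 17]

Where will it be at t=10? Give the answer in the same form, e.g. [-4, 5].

[2, 25]

The first coordinate travels 4 per step and bounces off the walls at -5 and 3.
  step 7: 2 → -2
  step 8: -2 → -4
  step 9: -4 → 0
  step 10: 0 → 2
The second coordinate changes by +2 each step: at step 10 it is 25.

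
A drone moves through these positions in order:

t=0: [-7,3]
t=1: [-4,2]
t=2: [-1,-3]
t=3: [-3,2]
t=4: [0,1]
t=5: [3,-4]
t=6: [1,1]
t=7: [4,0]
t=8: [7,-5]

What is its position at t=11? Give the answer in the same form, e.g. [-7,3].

[11,-6]

The moves between consecutive positions are [+3,-1], [+3,-5], [-2,+5], [+3,-1], [+3,-5], [-2,+5], [+3,-1], [+3,-5]; they repeat the 3-cycle [[+3,-1], [+3,-5], [-2,+5]].
step 9: apply [-2,+5] → [5,0]
step 10: apply [+3,-1] → [8,-1]
step 11: apply [+3,-5] → [11,-6]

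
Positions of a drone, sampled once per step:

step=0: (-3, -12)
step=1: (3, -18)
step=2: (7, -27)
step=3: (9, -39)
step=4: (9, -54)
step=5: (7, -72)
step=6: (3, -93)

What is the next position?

(-3, -117)

Successive displacements: (+6, -6), (+4, -9), (+2, -12), (+0, -15), (-2, -18), (-4, -21) — each changes by (-2, -3).
step 7: (3, -93) + (-6, -24) → (-3, -117)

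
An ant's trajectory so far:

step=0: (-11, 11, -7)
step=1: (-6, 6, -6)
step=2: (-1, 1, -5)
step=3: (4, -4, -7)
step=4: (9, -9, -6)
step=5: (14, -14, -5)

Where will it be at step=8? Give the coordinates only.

First: linear, +5 per step → 29 at step 8.
Second: linear, -5 per step → -29 at step 8.
Third: cycles through -7, -6, -5 every 3 steps. Step 8 lands at position 2 of the cycle → -5.

(29, -29, -5)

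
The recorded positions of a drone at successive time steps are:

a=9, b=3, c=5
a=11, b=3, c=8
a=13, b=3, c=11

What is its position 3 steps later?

The position changes by (+2, +0, +3) every step.
step 3: a=13, b=3, c=11 + (+2, +0, +3) → a=15, b=3, c=14
step 4: a=15, b=3, c=14 + (+2, +0, +3) → a=17, b=3, c=17
step 5: a=17, b=3, c=17 + (+2, +0, +3) → a=19, b=3, c=20

a=19, b=3, c=20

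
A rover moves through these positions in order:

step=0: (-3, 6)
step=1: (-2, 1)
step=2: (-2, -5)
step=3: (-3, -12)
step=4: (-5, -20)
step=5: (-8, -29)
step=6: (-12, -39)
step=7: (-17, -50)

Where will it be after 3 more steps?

(-38, -89)

Successive displacements: (+1, -5), (+0, -6), (-1, -7), (-2, -8), (-3, -9), (-4, -10), (-5, -11) — each changes by (-1, -1).
step 8: (-17, -50) + (-6, -12) → (-23, -62)
step 9: (-23, -62) + (-7, -13) → (-30, -75)
step 10: (-30, -75) + (-8, -14) → (-38, -89)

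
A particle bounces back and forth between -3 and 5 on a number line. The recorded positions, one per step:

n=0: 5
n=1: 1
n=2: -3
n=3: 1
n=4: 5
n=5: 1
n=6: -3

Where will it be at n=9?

1

The value reflects between -3 and 5, moving 4 per step.
  step 7: -3 → 1
  step 8: 1 → 5
  step 9: 5 → 1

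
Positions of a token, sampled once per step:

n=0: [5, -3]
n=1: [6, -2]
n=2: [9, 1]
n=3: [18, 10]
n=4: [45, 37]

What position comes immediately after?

[126, 118]

The jumps are [+1, +1], [+3, +3], [+9, +9], [+27, +27] — a geometric progression with ratio 3.
step 5: [45, 37] + [+81, +81] → [126, 118]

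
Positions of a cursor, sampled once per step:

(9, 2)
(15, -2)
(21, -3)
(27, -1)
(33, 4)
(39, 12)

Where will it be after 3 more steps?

First differences are (+6, -4), (+6, -1), (+6, +2), (+6, +5), (+6, +8); their common second difference is (+0, +3) (constant acceleration).
step 6: (39, 12) + (+6, +11) → (45, 23)
step 7: (45, 23) + (+6, +14) → (51, 37)
step 8: (51, 37) + (+6, +17) → (57, 54)

(57, 54)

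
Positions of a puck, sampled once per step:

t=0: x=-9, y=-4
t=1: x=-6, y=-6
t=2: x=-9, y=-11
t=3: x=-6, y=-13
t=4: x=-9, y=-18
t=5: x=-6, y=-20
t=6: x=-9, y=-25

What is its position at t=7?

x=-6, y=-27

The moves between consecutive positions are (+3, -2), (-3, -5), (+3, -2), (-3, -5), (+3, -2), (-3, -5); they repeat the 2-cycle [(+3, -2), (-3, -5)].
step 7: apply (+3, -2) → x=-6, y=-27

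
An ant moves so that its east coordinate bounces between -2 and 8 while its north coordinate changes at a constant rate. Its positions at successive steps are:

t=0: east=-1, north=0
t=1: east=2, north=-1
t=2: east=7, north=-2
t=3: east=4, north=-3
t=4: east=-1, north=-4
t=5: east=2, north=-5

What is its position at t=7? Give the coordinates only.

east=4, north=-7

The east coordinate reflects between -2 and 8, moving 5 per step.
  step 6: 2 → 7
  step 7: 7 → 4
The north coordinate changes by -1 each step: at step 7 it is -7.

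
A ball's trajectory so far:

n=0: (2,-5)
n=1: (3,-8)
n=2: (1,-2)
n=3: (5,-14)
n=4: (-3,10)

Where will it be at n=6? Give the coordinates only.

(-19,58)

Step-to-step displacements: (+1,-3), (-2,+6), (+4,-12), (-8,+24); each is -2× the previous.
step 5: (-3,10) + (+16,-48) → (13,-38)
step 6: (13,-38) + (-32,+96) → (-19,58)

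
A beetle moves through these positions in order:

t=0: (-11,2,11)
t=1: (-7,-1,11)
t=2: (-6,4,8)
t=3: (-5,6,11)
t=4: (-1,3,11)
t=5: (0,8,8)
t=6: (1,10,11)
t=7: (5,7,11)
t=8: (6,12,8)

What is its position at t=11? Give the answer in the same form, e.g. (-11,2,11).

Step-to-step displacements: (+4,-3,+0), (+1,+5,-3), (+1,+2,+3), (+4,-3,+0), (+1,+5,-3), (+1,+2,+3), (+4,-3,+0), (+1,+5,-3) — a repeating cycle of length 3.
step 9: apply (+1,+2,+3) → (7,14,11)
step 10: apply (+4,-3,+0) → (11,11,11)
step 11: apply (+1,+5,-3) → (12,16,8)

(12,16,8)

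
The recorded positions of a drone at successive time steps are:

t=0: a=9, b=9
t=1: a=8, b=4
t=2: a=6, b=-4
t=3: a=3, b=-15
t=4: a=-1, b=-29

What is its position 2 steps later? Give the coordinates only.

First differences are (-1,-5), (-2,-8), (-3,-11), (-4,-14); their common second difference is (-1,-3) (constant acceleration).
step 5: a=-1, b=-29 + (-5,-17) → a=-6, b=-46
step 6: a=-6, b=-46 + (-6,-20) → a=-12, b=-66

a=-12, b=-66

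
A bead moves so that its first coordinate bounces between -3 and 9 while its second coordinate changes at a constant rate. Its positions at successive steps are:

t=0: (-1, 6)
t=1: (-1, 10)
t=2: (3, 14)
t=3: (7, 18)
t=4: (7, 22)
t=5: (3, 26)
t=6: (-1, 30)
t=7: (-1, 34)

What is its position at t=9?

The first coordinate travels 4 per step and bounces off the walls at -3 and 9.
  step 8: -1 → 3
  step 9: 3 → 7
The second coordinate changes by +4 each step: at step 9 it is 42.

(7, 42)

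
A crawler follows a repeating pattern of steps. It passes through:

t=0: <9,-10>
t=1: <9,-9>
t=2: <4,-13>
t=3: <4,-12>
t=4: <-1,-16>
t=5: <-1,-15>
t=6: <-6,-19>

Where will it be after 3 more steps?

<-11,-21>

Step-to-step displacements: <+0,+1>, <-5,-4>, <+0,+1>, <-5,-4>, <+0,+1>, <-5,-4> — a repeating cycle of length 2.
step 7: apply <+0,+1> → <-6,-18>
step 8: apply <-5,-4> → <-11,-22>
step 9: apply <+0,+1> → <-11,-21>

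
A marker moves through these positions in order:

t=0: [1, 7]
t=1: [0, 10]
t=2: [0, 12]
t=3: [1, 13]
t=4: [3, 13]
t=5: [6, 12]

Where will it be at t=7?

[15, 7]

First differences are [-1, +3], [+0, +2], [+1, +1], [+2, +0], [+3, -1]; their common second difference is [+1, -1] (constant acceleration).
step 6: [6, 12] + [+4, -2] → [10, 10]
step 7: [10, 10] + [+5, -3] → [15, 7]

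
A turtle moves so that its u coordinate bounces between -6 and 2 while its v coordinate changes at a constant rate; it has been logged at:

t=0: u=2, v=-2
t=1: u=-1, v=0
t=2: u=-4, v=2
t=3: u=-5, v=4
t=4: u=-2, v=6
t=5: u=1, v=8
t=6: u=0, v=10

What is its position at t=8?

u=-6, v=14

The u coordinate reflects between -6 and 2, moving 3 per step.
  step 7: 0 → -3
  step 8: -3 → -6
The v coordinate changes by +2 each step: at step 8 it is 14.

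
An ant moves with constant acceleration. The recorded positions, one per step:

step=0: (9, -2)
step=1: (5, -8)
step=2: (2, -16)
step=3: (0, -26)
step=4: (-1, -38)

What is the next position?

Taking differences between consecutive positions: (-4, -6), (-3, -8), (-2, -10), (-1, -12). These grow by (+1, -2) each step.
step 5: (-1, -38) + (+0, -14) → (-1, -52)

(-1, -52)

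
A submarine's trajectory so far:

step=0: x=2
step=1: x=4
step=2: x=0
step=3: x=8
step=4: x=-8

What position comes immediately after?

The jumps are +2, -4, +8, -16 — a geometric progression with ratio -2.
step 5: -8 + 32 → x=24

x=24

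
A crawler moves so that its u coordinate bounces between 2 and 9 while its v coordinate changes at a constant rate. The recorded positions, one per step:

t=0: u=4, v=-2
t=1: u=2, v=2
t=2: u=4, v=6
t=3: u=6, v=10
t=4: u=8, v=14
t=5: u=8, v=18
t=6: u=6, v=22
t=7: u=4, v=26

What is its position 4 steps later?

u=8, v=42

The u coordinate reflects between 2 and 9, moving 2 per step.
  step 8: 4 → 2
  step 9: 2 → 4
  step 10: 4 → 6
  step 11: 6 → 8
The v coordinate changes by +4 each step: at step 11 it is 42.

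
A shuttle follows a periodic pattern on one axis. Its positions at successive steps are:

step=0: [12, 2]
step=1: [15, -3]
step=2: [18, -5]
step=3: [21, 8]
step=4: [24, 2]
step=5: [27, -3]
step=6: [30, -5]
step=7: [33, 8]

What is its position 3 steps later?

First: linear, +3 per step → 42 at step 10.
Second: cycles through 2, -3, -5, 8 every 4 steps. Step 10 lands at position 2 of the cycle → -5.

[42, -5]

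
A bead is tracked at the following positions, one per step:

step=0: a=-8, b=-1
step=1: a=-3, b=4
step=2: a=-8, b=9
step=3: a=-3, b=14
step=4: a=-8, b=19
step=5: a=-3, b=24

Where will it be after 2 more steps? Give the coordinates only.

A: cycles through -8, -3 every 2 steps. Step 7 lands at position 1 of the cycle → -3.
B: linear, +5 per step → 34 at step 7.

a=-3, b=34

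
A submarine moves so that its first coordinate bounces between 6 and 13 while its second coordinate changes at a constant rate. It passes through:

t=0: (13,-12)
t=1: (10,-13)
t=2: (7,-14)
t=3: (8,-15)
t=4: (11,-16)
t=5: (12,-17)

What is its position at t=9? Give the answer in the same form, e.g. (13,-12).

(12,-21)

The first coordinate reflects between 6 and 13, moving 3 per step.
  step 6: 12 → 9
  step 7: 9 → 6
  step 8: 6 → 9
  step 9: 9 → 12
The second coordinate changes by -1 each step: at step 9 it is -21.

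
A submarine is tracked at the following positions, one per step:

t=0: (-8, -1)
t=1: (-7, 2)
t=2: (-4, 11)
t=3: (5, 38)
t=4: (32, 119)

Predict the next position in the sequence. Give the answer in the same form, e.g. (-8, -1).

(113, 362)

The jumps are (+1, +3), (+3, +9), (+9, +27), (+27, +81) — a geometric progression with ratio 3.
step 5: (32, 119) + (+81, +243) → (113, 362)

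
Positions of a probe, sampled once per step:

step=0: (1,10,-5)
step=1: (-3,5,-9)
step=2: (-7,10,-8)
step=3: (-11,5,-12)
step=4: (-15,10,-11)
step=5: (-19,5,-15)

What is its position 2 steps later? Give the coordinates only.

(-27,5,-18)

Differencing gives (-4,-5,-4), (-4,+5,+1), (-4,-5,-4), (-4,+5,+1), (-4,-5,-4). This is the pattern (-4,-5,-4), (-4,+5,+1) repeated.
step 6: apply (-4,+5,+1) → (-23,10,-14)
step 7: apply (-4,-5,-4) → (-27,5,-18)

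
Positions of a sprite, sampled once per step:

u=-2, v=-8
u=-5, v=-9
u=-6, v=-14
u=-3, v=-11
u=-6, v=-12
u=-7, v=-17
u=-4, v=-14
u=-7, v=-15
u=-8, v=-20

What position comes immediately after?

The moves between consecutive positions are (-3,-1), (-1,-5), (+3,+3), (-3,-1), (-1,-5), (+3,+3), (-3,-1), (-1,-5); they repeat the 3-cycle [(-3,-1), (-1,-5), (+3,+3)].
step 9: apply (+3,+3) → u=-5, v=-17

u=-5, v=-17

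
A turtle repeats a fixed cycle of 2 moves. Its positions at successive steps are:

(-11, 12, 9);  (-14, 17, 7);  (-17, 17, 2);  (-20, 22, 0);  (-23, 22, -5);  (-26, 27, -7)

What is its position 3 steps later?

Differencing gives (-3, +5, -2), (-3, +0, -5), (-3, +5, -2), (-3, +0, -5), (-3, +5, -2). This is the pattern (-3, +5, -2), (-3, +0, -5) repeated.
step 6: apply (-3, +0, -5) → (-29, 27, -12)
step 7: apply (-3, +5, -2) → (-32, 32, -14)
step 8: apply (-3, +0, -5) → (-35, 32, -19)

(-35, 32, -19)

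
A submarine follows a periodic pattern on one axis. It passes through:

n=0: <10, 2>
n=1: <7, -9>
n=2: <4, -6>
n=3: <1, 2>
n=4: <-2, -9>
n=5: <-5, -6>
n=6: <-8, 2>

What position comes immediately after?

First: linear, -3 per step → -11 at step 7.
Second: cycles through 2, -9, -6 every 3 steps. Step 7 lands at position 1 of the cycle → -9.

<-11, -9>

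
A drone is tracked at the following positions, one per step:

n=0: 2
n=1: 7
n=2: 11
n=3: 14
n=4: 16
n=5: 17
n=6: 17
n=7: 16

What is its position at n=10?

Taking differences between consecutive positions: +5, +4, +3, +2, +1, +0, -1. These grow by -1 each step.
step 8: 16 − 2 → 14
step 9: 14 − 3 → 11
step 10: 11 − 4 → 7

7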